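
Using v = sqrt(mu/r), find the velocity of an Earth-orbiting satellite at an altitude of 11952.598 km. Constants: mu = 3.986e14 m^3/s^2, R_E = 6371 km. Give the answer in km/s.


r = R_E + alt = 6371.0 + 11952.598 = 18323.5980 km = 1.8323598e+07 m
v = sqrt(mu/r) = sqrt(3.986e14 / 1.8323598e+07) = 4664.0508 m/s = 4.6641 km/s

4.6641 km/s


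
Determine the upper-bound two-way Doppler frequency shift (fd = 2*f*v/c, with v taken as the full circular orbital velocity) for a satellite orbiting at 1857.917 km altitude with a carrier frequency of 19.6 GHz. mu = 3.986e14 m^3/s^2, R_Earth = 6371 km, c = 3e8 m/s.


r = 8.228917e+06 m
v = sqrt(mu/r) = 6959.8088 m/s (worst-case radial velocity)
f = 19.6 GHz = 1.96e+10 Hz
fd = 2*f*v/c = 2*1.96e+10*6959.8088/3.0e+08
fd = 909415.0111 Hz

909415.0111 Hz


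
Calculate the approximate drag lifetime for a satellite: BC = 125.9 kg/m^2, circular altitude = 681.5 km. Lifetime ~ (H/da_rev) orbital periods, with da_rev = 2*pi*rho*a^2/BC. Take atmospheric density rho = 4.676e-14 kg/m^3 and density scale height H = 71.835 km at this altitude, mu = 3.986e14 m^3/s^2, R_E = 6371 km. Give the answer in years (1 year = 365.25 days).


a = R_E + alt = 7052.5000 km = 7.0525e+06 m
da_rev = 2*pi*rho*a^2/BC = 2*pi*4.676e-14*(7.0525e+06)^2/125.9 = 0.116068623 m per revolution
N = H/da_rev = 71835.0000 m / 0.116068623 m = 618901.1158 revolutions
P = 2*pi*sqrt(a^3/mu) = 5894.2135 s
lifetime = N*P = 618901.1158 * 5894.2135 = 3.6479353e+09 s = 42221.4736 days
years = 42221.4736 / 365.25 = 115.5961 years

115.5961 years


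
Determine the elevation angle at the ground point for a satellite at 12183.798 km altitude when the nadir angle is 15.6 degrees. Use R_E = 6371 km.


r = R_E + alt = 18554.7980 km
Law of sines in the satellite / Earth-center / ground-point triangle:
  sin(nadir)/R_E = sin(90 + el)/r  =>  cos(el) = (r/R_E)*sin(nadir)
cos(el) = (18554.7980 / 6371.0000) * sin(15.6 deg) = 0.7831978
el = arccos(0.7831978) = 38.4457 deg
(Earth-central angle = 90 - nadir - el = 35.9543 deg)

38.4457 degrees


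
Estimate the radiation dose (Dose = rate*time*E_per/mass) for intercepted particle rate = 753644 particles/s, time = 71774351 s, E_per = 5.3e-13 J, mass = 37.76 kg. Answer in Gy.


Total energy deposited = rate * time * E_per
  = 753644 * 71774351 * 5.3e-13 = 28.6689 J
Dose = E_total / mass = 28.6689 / 37.76
Dose = 0.7592406 Gy

0.7592 Gy


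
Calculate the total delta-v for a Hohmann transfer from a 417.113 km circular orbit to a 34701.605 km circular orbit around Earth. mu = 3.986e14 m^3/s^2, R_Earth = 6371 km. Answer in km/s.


r1 = 6788.1130 km = 6.788113e+06 m
r2 = 41072.6050 km = 4.1072605e+07 m
dv1 = sqrt(mu/r1)*(sqrt(2*r2/(r1+r2)) - 1) = 2376.2028 m/s
dv2 = sqrt(mu/r2)*(1 - sqrt(2*r1/(r1+r2))) = 1456.0713 m/s
total dv = |dv1| + |dv2| = 2376.2028 + 1456.0713 = 3832.2741 m/s = 3.8323 km/s

3.8323 km/s


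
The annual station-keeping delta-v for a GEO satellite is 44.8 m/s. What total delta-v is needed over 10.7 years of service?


dV = rate * years = 44.8 * 10.7
dV = 479.3600 m/s

479.3600 m/s


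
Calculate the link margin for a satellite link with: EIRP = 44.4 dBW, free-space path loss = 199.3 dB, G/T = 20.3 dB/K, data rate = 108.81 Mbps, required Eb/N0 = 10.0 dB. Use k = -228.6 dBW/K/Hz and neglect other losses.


C/N0 = EIRP - FSPL + G/T - k = 44.4 - 199.3 + 20.3 - (-228.6)
C/N0 = 94.0000 dB-Hz
R_b = 108.81 Mbps = 1.0881e+08 bps -> 10*log10(R_b) = 80.3667 dB-Hz
Eb/N0 = C/N0 - 10*log10(R_b) = 94.0000 - 80.3667 = 13.6333 dB
Margin = Eb/N0 - Eb/N0_req = 13.6333 - 10.0 = 3.6333 dB (link closes)

3.6333 dB


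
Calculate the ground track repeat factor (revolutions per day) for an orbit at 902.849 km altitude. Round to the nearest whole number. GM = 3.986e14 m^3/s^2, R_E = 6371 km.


r = 7.273849e+06 m
T = 2*pi*sqrt(r^3/mu) = 6173.8723 s = 102.8979 min
revs/day = 1440 / 102.8979 = 13.9945
Rounded: 14 revolutions per day

14 revolutions per day


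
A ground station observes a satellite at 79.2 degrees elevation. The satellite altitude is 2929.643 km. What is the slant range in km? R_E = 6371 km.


h = 2929.643 km, el = 79.2 deg
d = -R_E*sin(el) + sqrt((R_E*sin(el))^2 + 2*R_E*h + h^2)
d = -6371.0000*sin(1.3823) + sqrt((6371.0000*0.9822873)^2 + 2*6371.0000*2929.643 + 2929.643^2)
d = 2965.5558 km

2965.5558 km


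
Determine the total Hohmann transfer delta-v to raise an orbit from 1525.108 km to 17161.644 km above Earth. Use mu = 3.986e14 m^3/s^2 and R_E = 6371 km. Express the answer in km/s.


r1 = 7896.1080 km = 7.896108e+06 m
r2 = 23532.6440 km = 2.3532644e+07 m
dv1 = sqrt(mu/r1)*(sqrt(2*r2/(r1+r2)) - 1) = 1589.6182 m/s
dv2 = sqrt(mu/r2)*(1 - sqrt(2*r1/(r1+r2))) = 1198.2329 m/s
total dv = |dv1| + |dv2| = 1589.6182 + 1198.2329 = 2787.8511 m/s = 2.7879 km/s

2.7879 km/s


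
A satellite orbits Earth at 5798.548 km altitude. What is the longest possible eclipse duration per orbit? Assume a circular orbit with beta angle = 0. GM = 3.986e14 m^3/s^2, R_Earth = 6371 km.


r = 12169.5480 km
T = 222.6751 min
Eclipse fraction = arcsin(R_E/r)/pi = arcsin(6371.0000/12169.5480)/pi
= arcsin(0.5235199)/pi = 0.1753814
Eclipse duration = 0.1753814 * 222.6751 = 39.0531 min

39.0531 minutes


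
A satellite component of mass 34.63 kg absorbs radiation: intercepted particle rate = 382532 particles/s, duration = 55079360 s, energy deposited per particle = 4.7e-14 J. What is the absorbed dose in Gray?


Total energy deposited = rate * time * E_per
  = 382532 * 55079360 * 4.7e-14 = 0.990272 J
Dose = E_total / mass = 0.990272 / 34.63
Dose = 0.02859578 Gy

0.0286 Gy


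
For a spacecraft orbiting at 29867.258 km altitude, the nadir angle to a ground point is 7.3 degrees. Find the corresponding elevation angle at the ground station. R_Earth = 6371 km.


r = R_E + alt = 36238.2580 km
Law of sines in the satellite / Earth-center / ground-point triangle:
  sin(nadir)/R_E = sin(90 + el)/r  =>  cos(el) = (r/R_E)*sin(nadir)
cos(el) = (36238.2580 / 6371.0000) * sin(7.3 deg) = 0.7227437
el = arccos(0.7227437) = 43.7185 deg
(Earth-central angle = 90 - nadir - el = 38.9815 deg)

43.7185 degrees


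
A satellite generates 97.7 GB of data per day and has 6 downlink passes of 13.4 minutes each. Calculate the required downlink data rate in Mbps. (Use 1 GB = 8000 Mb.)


total contact time = 6 * 13.4 * 60 = 4824.0000 s
data = 97.7 GB = 781600.0000 Mb
rate = 781600.0000 / 4824.0000 = 162.0232 Mbps

162.0232 Mbps


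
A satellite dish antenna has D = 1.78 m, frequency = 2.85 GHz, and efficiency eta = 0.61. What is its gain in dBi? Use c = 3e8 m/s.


lambda = c/f = 3e8 / 2.85e+09 = 0.1052632 m
G = eta*(pi*D/lambda)^2 = 0.61*(pi*1.78/0.1052632)^2
G = 1721.5387 (linear)
G = 10*log10(1721.5387) = 32.3592 dBi

32.3592 dBi


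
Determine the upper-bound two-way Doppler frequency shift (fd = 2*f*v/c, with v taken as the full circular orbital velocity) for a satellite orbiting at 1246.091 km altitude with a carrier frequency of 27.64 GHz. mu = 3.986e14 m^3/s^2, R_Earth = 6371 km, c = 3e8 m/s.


r = 7.617091e+06 m
v = sqrt(mu/r) = 7233.9262 m/s (worst-case radial velocity)
f = 27.64 GHz = 2.764e+10 Hz
fd = 2*f*v/c = 2*2.764e+10*7233.9262/3.0e+08
fd = 1.3329715e+06 Hz

1.3330e+06 Hz


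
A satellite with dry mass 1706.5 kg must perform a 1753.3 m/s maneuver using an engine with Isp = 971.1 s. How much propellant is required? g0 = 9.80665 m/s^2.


ve = Isp * g0 = 971.1 * 9.80665 = 9523.237815 m/s
mass ratio = exp(dv/ve) = exp(1753.3/9523.237815) = 1.20214511
m_prop = m_dry * (mr - 1) = 1706.5 * (1.20214511 - 1)
m_prop = 344.9606 kg

344.9606 kg


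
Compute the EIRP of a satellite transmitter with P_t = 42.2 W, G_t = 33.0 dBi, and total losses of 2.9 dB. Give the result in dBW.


Pt = 42.2 W = 16.2531 dBW
EIRP = Pt_dBW + Gt - losses = 16.2531 + 33.0 - 2.9 = 46.3531 dBW

46.3531 dBW


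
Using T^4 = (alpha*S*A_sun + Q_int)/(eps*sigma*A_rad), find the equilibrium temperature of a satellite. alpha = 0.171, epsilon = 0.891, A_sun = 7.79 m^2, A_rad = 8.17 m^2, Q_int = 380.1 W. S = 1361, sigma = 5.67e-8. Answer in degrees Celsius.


Numerator = alpha*S*A_sun + Q_int = 0.171*1361*7.79 + 380.1 = 2193.0745 W
Denominator = eps*sigma*A_rad = 0.891*5.67e-8*8.17 = 4.1274595e-07 W/K^4
T^4 = 5.3133762e+09 K^4
T = 269.9869 K = -3.1631 C

-3.1631 degrees Celsius


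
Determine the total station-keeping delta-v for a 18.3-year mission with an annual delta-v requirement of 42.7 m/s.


dV = rate * years = 42.7 * 18.3
dV = 781.4100 m/s

781.4100 m/s


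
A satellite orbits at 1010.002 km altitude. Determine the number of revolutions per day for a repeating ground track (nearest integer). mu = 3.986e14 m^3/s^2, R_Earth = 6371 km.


r = 7.381002e+06 m
T = 2*pi*sqrt(r^3/mu) = 6310.7969 s = 105.1799 min
revs/day = 1440 / 105.1799 = 13.6908
Rounded: 14 revolutions per day

14 revolutions per day


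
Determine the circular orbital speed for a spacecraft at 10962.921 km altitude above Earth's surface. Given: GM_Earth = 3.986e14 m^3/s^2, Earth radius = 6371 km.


r = R_E + alt = 6371.0 + 10962.921 = 17333.9210 km = 1.7333921e+07 m
v = sqrt(mu/r) = sqrt(3.986e14 / 1.7333921e+07) = 4795.3492 m/s = 4.7953 km/s

4.7953 km/s


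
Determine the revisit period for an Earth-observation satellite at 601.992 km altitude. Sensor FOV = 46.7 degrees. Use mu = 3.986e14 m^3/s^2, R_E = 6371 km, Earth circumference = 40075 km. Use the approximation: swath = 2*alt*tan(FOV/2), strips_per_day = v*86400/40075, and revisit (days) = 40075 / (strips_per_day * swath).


swath = 2*601.992*tan(0.4075344) = 519.7634 km
v = sqrt(mu/r) = 7560.6488 m/s = 7.5606 km/s
strips/day = v*86400/40075 = 7.5606*86400/40075 = 16.3004
coverage/day = strips * swath = 16.3004 * 519.7634 = 8472.3718 km
revisit = 40075 / 8472.3718 = 4.7301 days

4.7301 days


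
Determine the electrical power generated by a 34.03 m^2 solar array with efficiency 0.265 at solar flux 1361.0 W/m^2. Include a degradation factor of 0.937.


P = area * eta * S * degradation
P = 34.03 * 0.265 * 1361.0 * 0.937
P = 11500.2039 W

11500.2039 W


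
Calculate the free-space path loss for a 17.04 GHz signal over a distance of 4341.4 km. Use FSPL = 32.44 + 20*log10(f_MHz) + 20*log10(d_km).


f = 17.04 GHz = 17040.0000 MHz
d = 4341.4 km
FSPL = 32.44 + 20*log10(17040.0000) + 20*log10(4341.4)
FSPL = 32.44 + 84.6294 + 72.7526
FSPL = 189.8220 dB

189.8220 dB


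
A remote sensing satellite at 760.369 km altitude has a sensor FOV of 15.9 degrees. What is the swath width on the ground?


FOV = 15.9 deg = 0.2775074 rad
swath = 2 * alt * tan(FOV/2) = 2 * 760.369 * tan(0.1387537)
swath = 2 * 760.369 * 0.139651
swath = 212.3726 km

212.3726 km


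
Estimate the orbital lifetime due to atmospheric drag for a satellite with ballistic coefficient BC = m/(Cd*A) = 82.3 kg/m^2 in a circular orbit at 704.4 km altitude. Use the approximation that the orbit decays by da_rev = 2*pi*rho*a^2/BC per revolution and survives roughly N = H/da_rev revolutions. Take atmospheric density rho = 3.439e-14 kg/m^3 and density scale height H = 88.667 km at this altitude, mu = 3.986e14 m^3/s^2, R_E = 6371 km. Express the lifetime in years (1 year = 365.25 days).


a = R_E + alt = 7075.4000 km = 7.0754e+06 m
da_rev = 2*pi*rho*a^2/BC = 2*pi*3.439e-14*(7.0754e+06)^2/82.3 = 0.131435961 m per revolution
N = H/da_rev = 88667.0000 m / 0.131435961 m = 674602.2900 revolutions
P = 2*pi*sqrt(a^3/mu) = 5922.9452 s
lifetime = N*P = 674602.2900 * 5922.9452 = 3.9956324e+09 s = 46245.7456 days
years = 46245.7456 / 365.25 = 126.6140 years

126.6140 years


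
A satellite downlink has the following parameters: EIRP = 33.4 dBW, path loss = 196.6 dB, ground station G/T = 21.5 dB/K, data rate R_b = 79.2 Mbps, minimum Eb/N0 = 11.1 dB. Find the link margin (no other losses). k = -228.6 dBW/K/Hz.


C/N0 = EIRP - FSPL + G/T - k = 33.4 - 196.6 + 21.5 - (-228.6)
C/N0 = 86.9000 dB-Hz
R_b = 79.2 Mbps = 7.92e+07 bps -> 10*log10(R_b) = 78.9873 dB-Hz
Eb/N0 = C/N0 - 10*log10(R_b) = 86.9000 - 78.9873 = 7.9127 dB
Margin = Eb/N0 - Eb/N0_req = 7.9127 - 11.1 = -3.1873 dB (negative margin: link does not close)

-3.1873 dB


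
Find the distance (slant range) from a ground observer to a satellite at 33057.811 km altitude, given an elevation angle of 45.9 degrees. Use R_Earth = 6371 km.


h = 33057.811 km, el = 45.9 deg
d = -R_E*sin(el) + sqrt((R_E*sin(el))^2 + 2*R_E*h + h^2)
d = -6371.0000*sin(0.8011061) + sqrt((6371.0000*0.7181263)^2 + 2*6371.0000*33057.811 + 33057.811^2)
d = 34603.5589 km

34603.5589 km


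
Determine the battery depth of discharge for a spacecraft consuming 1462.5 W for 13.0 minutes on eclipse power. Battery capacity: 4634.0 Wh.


E_used = P * t / 60 = 1462.5 * 13.0 / 60 = 316.8750 Wh
DOD = E_used / E_total * 100 = 316.8750 / 4634.0 * 100
DOD = 6.8380 %

6.8380 %


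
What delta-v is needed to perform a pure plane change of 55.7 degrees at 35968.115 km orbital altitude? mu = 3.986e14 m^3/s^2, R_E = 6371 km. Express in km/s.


r = 42339.1150 km = 4.2339115e+07 m
V = sqrt(mu/r) = 3068.2996 m/s
di = 55.7 deg = 0.9721484 rad
dV = 2*V*sin(di/2) = 2*3068.2996*sin(0.4860742)
dV = 2866.7639 m/s = 2.8668 km/s

2.8668 km/s


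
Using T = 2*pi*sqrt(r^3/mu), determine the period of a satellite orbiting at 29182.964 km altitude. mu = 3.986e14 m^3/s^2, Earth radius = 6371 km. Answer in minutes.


r = 35553.9640 km = 3.5553964e+07 m
T = 2*pi*sqrt(r^3/mu) = 2*pi*sqrt(4.494321e+22 / 3.986e14)
T = 66718.0376 s = 1111.9673 min

1111.9673 minutes


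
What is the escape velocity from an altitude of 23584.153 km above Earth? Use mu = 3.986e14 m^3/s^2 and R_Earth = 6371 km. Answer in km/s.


r = 6371.0 + 23584.153 = 29955.1530 km = 2.9955153e+07 m
v_esc = sqrt(2*mu/r) = sqrt(2*3.986e14 / 2.9955153e+07)
v_esc = 5158.7903 m/s = 5.1588 km/s

5.1588 km/s


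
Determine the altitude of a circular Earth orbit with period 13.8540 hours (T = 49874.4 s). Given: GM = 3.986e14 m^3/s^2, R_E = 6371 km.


T = 49874.4 s
r = (mu*T^2/(4*pi^2))^(1/3) = (3.986e14 * 49874.4^2 / (4*pi^2))^(1/3)
r = 2.9284938e+07 m = 29284.9380 km
alt = r - R_E = 29284.9380 - 6371 = 22913.9380 km

22913.9380 km


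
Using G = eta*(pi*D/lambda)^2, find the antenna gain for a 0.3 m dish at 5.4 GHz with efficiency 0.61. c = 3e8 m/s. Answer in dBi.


lambda = c/f = 3e8 / 5.4e+09 = 0.05555556 m
G = eta*(pi*D/lambda)^2 = 0.61*(pi*0.3/0.05555556)^2
G = 175.5566 (linear)
G = 10*log10(175.5566) = 22.4442 dBi

22.4442 dBi


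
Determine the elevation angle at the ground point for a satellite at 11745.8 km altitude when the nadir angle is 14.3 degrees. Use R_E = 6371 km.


r = R_E + alt = 18116.8000 km
Law of sines in the satellite / Earth-center / ground-point triangle:
  sin(nadir)/R_E = sin(90 + el)/r  =>  cos(el) = (r/R_E)*sin(nadir)
cos(el) = (18116.8000 / 6371.0000) * sin(14.3 deg) = 0.7023751
el = arccos(0.7023751) = 45.3821 deg
(Earth-central angle = 90 - nadir - el = 30.3179 deg)

45.3821 degrees


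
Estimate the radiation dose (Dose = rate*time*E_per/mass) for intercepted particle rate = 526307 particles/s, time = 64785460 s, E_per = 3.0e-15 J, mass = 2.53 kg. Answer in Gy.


Total energy deposited = rate * time * E_per
  = 526307 * 64785460 * 3.0e-15 = 0.1022911 J
Dose = E_total / mass = 0.1022911 / 2.53
Dose = 0.04043127 Gy

0.0404 Gy


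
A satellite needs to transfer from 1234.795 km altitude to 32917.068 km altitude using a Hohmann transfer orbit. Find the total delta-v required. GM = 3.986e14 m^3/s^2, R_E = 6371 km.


r1 = 7605.7950 km = 7.605795e+06 m
r2 = 39288.0680 km = 3.9288068e+07 m
dv1 = sqrt(mu/r1)*(sqrt(2*r2/(r1+r2)) - 1) = 2131.6549 m/s
dv2 = sqrt(mu/r2)*(1 - sqrt(2*r1/(r1+r2))) = 1371.0851 m/s
total dv = |dv1| + |dv2| = 2131.6549 + 1371.0851 = 3502.7400 m/s = 3.5027 km/s

3.5027 km/s


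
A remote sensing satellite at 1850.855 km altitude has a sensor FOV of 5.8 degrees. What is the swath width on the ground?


FOV = 5.8 deg = 0.1012291 rad
swath = 2 * alt * tan(FOV/2) = 2 * 1850.855 * tan(0.05061455)
swath = 2 * 1850.855 * 0.05065781
swath = 187.5205 km

187.5205 km


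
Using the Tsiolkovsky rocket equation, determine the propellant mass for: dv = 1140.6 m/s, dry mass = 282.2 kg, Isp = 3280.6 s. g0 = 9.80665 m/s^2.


ve = Isp * g0 = 3280.6 * 9.80665 = 32171.695990 m/s
mass ratio = exp(dv/ve) = exp(1140.6/32171.695990) = 1.03608949
m_prop = m_dry * (mr - 1) = 282.2 * (1.03608949 - 1)
m_prop = 10.1845 kg

10.1845 kg


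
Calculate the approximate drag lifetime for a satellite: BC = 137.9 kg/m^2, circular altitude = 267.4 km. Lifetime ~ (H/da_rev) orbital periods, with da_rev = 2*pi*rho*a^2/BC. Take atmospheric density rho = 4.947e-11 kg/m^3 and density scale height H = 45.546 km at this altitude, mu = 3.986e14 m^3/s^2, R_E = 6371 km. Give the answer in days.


a = R_E + alt = 6638.4000 km = 6.6384e+06 m
da_rev = 2*pi*rho*a^2/BC = 2*pi*4.947e-11*(6.6384e+06)^2/137.9 = 99.330895 m per revolution
N = H/da_rev = 45546.0000 m / 99.330895 m = 458.5280 revolutions
P = 2*pi*sqrt(a^3/mu) = 5382.7765 s
lifetime = N*P = 458.5280 * 5382.7765 = 2.4681539e+06 s = 28.5666 days

28.5666 days


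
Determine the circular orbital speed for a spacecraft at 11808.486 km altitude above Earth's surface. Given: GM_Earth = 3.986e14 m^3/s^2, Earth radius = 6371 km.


r = R_E + alt = 6371.0 + 11808.486 = 18179.4860 km = 1.8179486e+07 m
v = sqrt(mu/r) = sqrt(3.986e14 / 1.8179486e+07) = 4682.5007 m/s = 4.6825 km/s

4.6825 km/s


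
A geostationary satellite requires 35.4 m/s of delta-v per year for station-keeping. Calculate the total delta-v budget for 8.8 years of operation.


dV = rate * years = 35.4 * 8.8
dV = 311.5200 m/s

311.5200 m/s


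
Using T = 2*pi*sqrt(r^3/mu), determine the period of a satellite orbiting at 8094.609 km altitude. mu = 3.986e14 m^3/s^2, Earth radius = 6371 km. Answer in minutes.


r = 14465.6090 km = 1.4465609e+07 m
T = 2*pi*sqrt(r^3/mu) = 2*pi*sqrt(3.0269843e+21 / 3.986e14)
T = 17314.7531 s = 288.5792 min

288.5792 minutes


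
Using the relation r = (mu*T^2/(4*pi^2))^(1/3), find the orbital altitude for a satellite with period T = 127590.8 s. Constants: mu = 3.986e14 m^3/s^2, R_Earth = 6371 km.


T = 127590.8 s
r = (mu*T^2/(4*pi^2))^(1/3) = (3.986e14 * 127590.8^2 / (4*pi^2))^(1/3)
r = 5.4777906e+07 m = 54777.9060 km
alt = r - R_E = 54777.9060 - 6371 = 48406.9060 km

48406.9060 km


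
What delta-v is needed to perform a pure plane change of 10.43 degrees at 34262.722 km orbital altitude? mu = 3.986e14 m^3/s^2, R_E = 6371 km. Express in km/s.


r = 40633.7220 km = 4.0633722e+07 m
V = sqrt(mu/r) = 3132.0259 m/s
di = 10.43 deg = 0.1820378 rad
dV = 2*V*sin(di/2) = 2*3132.0259*sin(0.09101892)
dV = 569.3603 m/s = 0.5693603 km/s

0.5694 km/s


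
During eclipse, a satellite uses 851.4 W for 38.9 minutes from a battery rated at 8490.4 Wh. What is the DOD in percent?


E_used = P * t / 60 = 851.4 * 38.9 / 60 = 551.9910 Wh
DOD = E_used / E_total * 100 = 551.9910 / 8490.4 * 100
DOD = 6.5014 %

6.5014 %


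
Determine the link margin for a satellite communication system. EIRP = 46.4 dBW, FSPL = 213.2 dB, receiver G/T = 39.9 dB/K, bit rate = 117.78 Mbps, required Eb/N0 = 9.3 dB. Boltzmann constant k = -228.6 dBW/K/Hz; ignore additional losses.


C/N0 = EIRP - FSPL + G/T - k = 46.4 - 213.2 + 39.9 - (-228.6)
C/N0 = 101.7000 dB-Hz
R_b = 117.78 Mbps = 1.1778e+08 bps -> 10*log10(R_b) = 80.7107 dB-Hz
Eb/N0 = C/N0 - 10*log10(R_b) = 101.7000 - 80.7107 = 20.9893 dB
Margin = Eb/N0 - Eb/N0_req = 20.9893 - 9.3 = 11.6893 dB (link closes)

11.6893 dB


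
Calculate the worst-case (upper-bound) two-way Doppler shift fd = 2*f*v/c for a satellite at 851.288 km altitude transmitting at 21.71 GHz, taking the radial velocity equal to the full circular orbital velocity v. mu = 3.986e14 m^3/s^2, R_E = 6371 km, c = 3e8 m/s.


r = 7.222288e+06 m
v = sqrt(mu/r) = 7429.0152 m/s (worst-case radial velocity)
f = 21.71 GHz = 2.171e+10 Hz
fd = 2*f*v/c = 2*2.171e+10*7429.0152/3.0e+08
fd = 1.0752261e+06 Hz

1.0752e+06 Hz


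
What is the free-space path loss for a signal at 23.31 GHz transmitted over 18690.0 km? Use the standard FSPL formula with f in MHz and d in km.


f = 23.31 GHz = 23310.0000 MHz
d = 18690.0 km
FSPL = 32.44 + 20*log10(23310.0000) + 20*log10(18690.0)
FSPL = 32.44 + 87.3508 + 85.4322
FSPL = 205.2230 dB

205.2230 dB


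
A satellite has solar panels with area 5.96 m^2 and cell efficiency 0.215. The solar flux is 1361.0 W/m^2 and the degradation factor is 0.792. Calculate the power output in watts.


P = area * eta * S * degradation
P = 5.96 * 0.215 * 1361.0 * 0.792
P = 1381.2364 W

1381.2364 W


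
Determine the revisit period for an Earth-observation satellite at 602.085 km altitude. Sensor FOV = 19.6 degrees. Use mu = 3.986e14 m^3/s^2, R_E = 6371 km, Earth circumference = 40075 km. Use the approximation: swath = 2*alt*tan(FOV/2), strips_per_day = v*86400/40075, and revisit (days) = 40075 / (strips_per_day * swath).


swath = 2*602.085*tan(0.1710423) = 207.9963 km
v = sqrt(mu/r) = 7560.5984 m/s = 7.5606 km/s
strips/day = v*86400/40075 = 7.5606*86400/40075 = 16.3003
coverage/day = strips * swath = 16.3003 * 207.9963 = 3390.4078 km
revisit = 40075 / 3390.4078 = 11.8201 days

11.8201 days


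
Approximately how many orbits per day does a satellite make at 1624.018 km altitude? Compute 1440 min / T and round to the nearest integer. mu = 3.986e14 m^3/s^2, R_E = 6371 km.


r = 7.995018e+06 m
T = 2*pi*sqrt(r^3/mu) = 7114.4346 s = 118.5739 min
revs/day = 1440 / 118.5739 = 12.1443
Rounded: 12 revolutions per day

12 revolutions per day


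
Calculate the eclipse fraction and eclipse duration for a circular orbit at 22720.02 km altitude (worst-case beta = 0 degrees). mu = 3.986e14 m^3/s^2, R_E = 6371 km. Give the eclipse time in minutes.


r = 29091.0200 km
T = 822.9973 min
Eclipse fraction = arcsin(R_E/r)/pi = arcsin(6371.0000/29091.0200)/pi
= arcsin(0.2190023)/pi = 0.07028022
Eclipse duration = 0.07028022 * 822.9973 = 57.8404 min

57.8404 minutes


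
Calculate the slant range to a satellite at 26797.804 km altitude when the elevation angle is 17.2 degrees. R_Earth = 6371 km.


h = 26797.804 km, el = 17.2 deg
d = -R_E*sin(el) + sqrt((R_E*sin(el))^2 + 2*R_E*h + h^2)
d = -6371.0000*sin(0.3001966) + sqrt((6371.0000*0.2957081)^2 + 2*6371.0000*26797.804 + 26797.804^2)
d = 30721.7062 km

30721.7062 km


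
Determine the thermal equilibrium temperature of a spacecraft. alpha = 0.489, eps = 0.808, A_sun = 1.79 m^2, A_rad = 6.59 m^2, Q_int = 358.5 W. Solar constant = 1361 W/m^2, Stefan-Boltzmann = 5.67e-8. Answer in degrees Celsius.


Numerator = alpha*S*A_sun + Q_int = 0.489*1361*1.79 + 358.5 = 1549.7969 W
Denominator = eps*sigma*A_rad = 0.808*5.67e-8*6.59 = 3.0191162e-07 W/K^4
T^4 = 5.13328e+09 K^4
T = 267.6694 K = -5.4806 C

-5.4806 degrees Celsius


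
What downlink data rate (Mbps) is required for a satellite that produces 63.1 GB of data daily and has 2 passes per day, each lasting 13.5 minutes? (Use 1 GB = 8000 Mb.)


total contact time = 2 * 13.5 * 60 = 1620.0000 s
data = 63.1 GB = 504800.0000 Mb
rate = 504800.0000 / 1620.0000 = 311.6049 Mbps

311.6049 Mbps


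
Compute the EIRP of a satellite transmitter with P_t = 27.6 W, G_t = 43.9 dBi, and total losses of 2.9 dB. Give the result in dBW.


Pt = 27.6 W = 14.4091 dBW
EIRP = Pt_dBW + Gt - losses = 14.4091 + 43.9 - 2.9 = 55.4091 dBW

55.4091 dBW


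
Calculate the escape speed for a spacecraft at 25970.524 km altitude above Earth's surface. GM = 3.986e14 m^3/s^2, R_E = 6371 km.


r = 6371.0 + 25970.524 = 32341.5240 km = 3.2341524e+07 m
v_esc = sqrt(2*mu/r) = sqrt(2*3.986e14 / 3.2341524e+07)
v_esc = 4964.8188 m/s = 4.9648 km/s

4.9648 km/s


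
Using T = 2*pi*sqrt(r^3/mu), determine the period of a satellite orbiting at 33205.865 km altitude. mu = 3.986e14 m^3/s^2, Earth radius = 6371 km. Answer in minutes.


r = 39576.8650 km = 3.9576865e+07 m
T = 2*pi*sqrt(r^3/mu) = 2*pi*sqrt(6.1990361e+22 / 3.986e14)
T = 78356.1891 s = 1305.9365 min

1305.9365 minutes


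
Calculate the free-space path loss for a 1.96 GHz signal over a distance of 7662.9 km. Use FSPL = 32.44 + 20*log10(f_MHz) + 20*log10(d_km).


f = 1.96 GHz = 1960.0000 MHz
d = 7662.9 km
FSPL = 32.44 + 20*log10(1960.0000) + 20*log10(7662.9)
FSPL = 32.44 + 65.8451 + 77.6879
FSPL = 175.9730 dB

175.9730 dB


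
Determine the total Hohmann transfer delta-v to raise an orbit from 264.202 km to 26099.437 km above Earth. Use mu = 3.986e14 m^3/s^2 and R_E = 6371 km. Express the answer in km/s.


r1 = 6635.2020 km = 6.635202e+06 m
r2 = 32470.4370 km = 3.2470437e+07 m
dv1 = sqrt(mu/r1)*(sqrt(2*r2/(r1+r2)) - 1) = 2237.3439 m/s
dv2 = sqrt(mu/r2)*(1 - sqrt(2*r1/(r1+r2))) = 1462.6626 m/s
total dv = |dv1| + |dv2| = 2237.3439 + 1462.6626 = 3700.0065 m/s = 3.7000 km/s

3.7000 km/s


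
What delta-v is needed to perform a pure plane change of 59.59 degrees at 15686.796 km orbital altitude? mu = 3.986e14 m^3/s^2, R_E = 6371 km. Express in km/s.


r = 22057.7960 km = 2.2057796e+07 m
V = sqrt(mu/r) = 4250.9656 m/s
di = 59.59 deg = 1.0400 rad
dV = 2*V*sin(di/2) = 2*4250.9656*sin(0.5200209)
dV = 4224.5946 m/s = 4.2246 km/s

4.2246 km/s


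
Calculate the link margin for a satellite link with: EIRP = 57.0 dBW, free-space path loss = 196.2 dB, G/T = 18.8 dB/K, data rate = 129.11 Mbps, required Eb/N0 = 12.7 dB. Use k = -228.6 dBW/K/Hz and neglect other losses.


C/N0 = EIRP - FSPL + G/T - k = 57.0 - 196.2 + 18.8 - (-228.6)
C/N0 = 108.2000 dB-Hz
R_b = 129.11 Mbps = 1.2911e+08 bps -> 10*log10(R_b) = 81.1096 dB-Hz
Eb/N0 = C/N0 - 10*log10(R_b) = 108.2000 - 81.1096 = 27.0904 dB
Margin = Eb/N0 - Eb/N0_req = 27.0904 - 12.7 = 14.3904 dB (link closes)

14.3904 dB


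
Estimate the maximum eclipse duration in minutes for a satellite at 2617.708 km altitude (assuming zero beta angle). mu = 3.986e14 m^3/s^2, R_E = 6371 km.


r = 8988.7080 km
T = 141.3533 min
Eclipse fraction = arcsin(R_E/r)/pi = arcsin(6371.0000/8988.7080)/pi
= arcsin(0.7087782)/pi = 0.2507533
Eclipse duration = 0.2507533 * 141.3533 = 35.4448 min

35.4448 minutes


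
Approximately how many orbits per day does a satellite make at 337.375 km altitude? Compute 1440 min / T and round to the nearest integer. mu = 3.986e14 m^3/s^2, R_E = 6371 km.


r = 6.708375e+06 m
T = 2*pi*sqrt(r^3/mu) = 5468.1097 s = 91.1352 min
revs/day = 1440 / 91.1352 = 15.8007
Rounded: 16 revolutions per day

16 revolutions per day


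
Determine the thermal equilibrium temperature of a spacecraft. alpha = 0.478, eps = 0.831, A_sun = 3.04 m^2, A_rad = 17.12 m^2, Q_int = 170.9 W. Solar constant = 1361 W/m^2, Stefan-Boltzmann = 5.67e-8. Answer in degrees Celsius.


Numerator = alpha*S*A_sun + Q_int = 0.478*1361*3.04 + 170.9 = 2148.5963 W
Denominator = eps*sigma*A_rad = 0.831*5.67e-8*17.12 = 8.0665502e-07 W/K^4
T^4 = 2.6635876e+09 K^4
T = 227.1782 K = -45.9718 C

-45.9718 degrees Celsius


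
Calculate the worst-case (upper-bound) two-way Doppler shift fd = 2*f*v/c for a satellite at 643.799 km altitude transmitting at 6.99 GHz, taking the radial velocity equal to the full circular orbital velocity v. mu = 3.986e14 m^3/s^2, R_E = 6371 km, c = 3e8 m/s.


r = 7.014799e+06 m
v = sqrt(mu/r) = 7538.0850 m/s (worst-case radial velocity)
f = 6.99 GHz = 6.99e+09 Hz
fd = 2*f*v/c = 2*6.99e+09*7538.0850/3.0e+08
fd = 351274.7620 Hz

351274.7620 Hz


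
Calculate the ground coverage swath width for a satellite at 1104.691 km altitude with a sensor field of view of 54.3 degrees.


FOV = 54.3 deg = 0.9477138 rad
swath = 2 * alt * tan(FOV/2) = 2 * 1104.691 * tan(0.4738569)
swath = 2 * 1104.691 * 0.5128275
swath = 1133.0319 km

1133.0319 km


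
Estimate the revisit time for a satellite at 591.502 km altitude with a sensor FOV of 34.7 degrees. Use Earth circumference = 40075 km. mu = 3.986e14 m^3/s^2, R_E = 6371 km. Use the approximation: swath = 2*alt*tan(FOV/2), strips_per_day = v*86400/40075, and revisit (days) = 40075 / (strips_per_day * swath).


swath = 2*591.502*tan(0.3028146) = 369.5975 km
v = sqrt(mu/r) = 7566.3422 m/s = 7.5663 km/s
strips/day = v*86400/40075 = 7.5663*86400/40075 = 16.3127
coverage/day = strips * swath = 16.3127 * 369.5975 = 6029.1385 km
revisit = 40075 / 6029.1385 = 6.6469 days

6.6469 days


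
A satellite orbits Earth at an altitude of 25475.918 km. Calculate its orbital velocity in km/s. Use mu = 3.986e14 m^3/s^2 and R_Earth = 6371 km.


r = R_E + alt = 6371.0 + 25475.918 = 31846.9180 km = 3.1846918e+07 m
v = sqrt(mu/r) = sqrt(3.986e14 / 3.1846918e+07) = 3537.8136 m/s = 3.5378 km/s

3.5378 km/s


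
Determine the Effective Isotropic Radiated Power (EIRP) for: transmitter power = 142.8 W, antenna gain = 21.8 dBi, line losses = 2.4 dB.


Pt = 142.8 W = 21.5473 dBW
EIRP = Pt_dBW + Gt - losses = 21.5473 + 21.8 - 2.4 = 40.9473 dBW

40.9473 dBW


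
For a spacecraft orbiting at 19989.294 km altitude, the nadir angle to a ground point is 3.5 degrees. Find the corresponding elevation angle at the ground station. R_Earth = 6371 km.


r = R_E + alt = 26360.2940 km
Law of sines in the satellite / Earth-center / ground-point triangle:
  sin(nadir)/R_E = sin(90 + el)/r  =>  cos(el) = (r/R_E)*sin(nadir)
cos(el) = (26360.2940 / 6371.0000) * sin(3.5 deg) = 0.252591
el = arccos(0.252591) = 75.3691 deg
(Earth-central angle = 90 - nadir - el = 11.1309 deg)

75.3691 degrees


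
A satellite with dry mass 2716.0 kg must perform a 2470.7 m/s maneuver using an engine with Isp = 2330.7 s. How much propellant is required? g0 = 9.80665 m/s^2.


ve = Isp * g0 = 2330.7 * 9.80665 = 22856.359155 m/s
mass ratio = exp(dv/ve) = exp(2470.7/22856.359155) = 1.11415563
m_prop = m_dry * (mr - 1) = 2716.0 * (1.11415563 - 1)
m_prop = 310.0467 kg

310.0467 kg


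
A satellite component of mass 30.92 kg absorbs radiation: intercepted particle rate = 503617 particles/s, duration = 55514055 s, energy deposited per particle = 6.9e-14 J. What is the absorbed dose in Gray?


Total energy deposited = rate * time * E_per
  = 503617 * 55514055 * 6.9e-14 = 1.9291 J
Dose = E_total / mass = 1.9291 / 30.92
Dose = 0.06238971 Gy

0.0624 Gy


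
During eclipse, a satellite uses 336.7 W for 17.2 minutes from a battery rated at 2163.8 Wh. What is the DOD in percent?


E_used = P * t / 60 = 336.7 * 17.2 / 60 = 96.5207 Wh
DOD = E_used / E_total * 100 = 96.5207 / 2163.8 * 100
DOD = 4.4607 %

4.4607 %


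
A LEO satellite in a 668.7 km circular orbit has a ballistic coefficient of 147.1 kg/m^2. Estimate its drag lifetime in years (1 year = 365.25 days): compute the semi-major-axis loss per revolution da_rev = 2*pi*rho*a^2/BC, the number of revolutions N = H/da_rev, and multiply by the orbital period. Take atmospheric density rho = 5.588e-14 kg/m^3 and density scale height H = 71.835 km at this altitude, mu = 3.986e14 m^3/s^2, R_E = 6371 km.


a = R_E + alt = 7039.7000 km = 7.0397e+06 m
da_rev = 2*pi*rho*a^2/BC = 2*pi*5.588e-14*(7.0397e+06)^2/147.1 = 0.118285605 m per revolution
N = H/da_rev = 71835.0000 m / 0.118285605 m = 607301.2839 revolutions
P = 2*pi*sqrt(a^3/mu) = 5878.1742 s
lifetime = N*P = 607301.2839 * 5878.1742 = 3.5698227e+09 s = 41317.3925 days
years = 41317.3925 / 365.25 = 113.1209 years

113.1209 years


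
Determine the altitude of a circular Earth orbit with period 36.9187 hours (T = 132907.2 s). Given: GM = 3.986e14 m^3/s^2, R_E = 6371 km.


T = 132907.2 s
r = (mu*T^2/(4*pi^2))^(1/3) = (3.986e14 * 132907.2^2 / (4*pi^2))^(1/3)
r = 5.6289172e+07 m = 56289.1717 km
alt = r - R_E = 56289.1717 - 6371 = 49918.1717 km

49918.1717 km


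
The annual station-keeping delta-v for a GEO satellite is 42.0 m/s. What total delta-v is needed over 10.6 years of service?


dV = rate * years = 42.0 * 10.6
dV = 445.2000 m/s

445.2000 m/s


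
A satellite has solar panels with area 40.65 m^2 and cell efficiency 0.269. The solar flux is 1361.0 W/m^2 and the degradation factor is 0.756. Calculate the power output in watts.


P = area * eta * S * degradation
P = 40.65 * 0.269 * 1361.0 * 0.756
P = 11251.0421 W

11251.0421 W


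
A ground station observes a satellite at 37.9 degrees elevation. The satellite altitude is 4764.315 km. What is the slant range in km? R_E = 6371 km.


h = 4764.315 km, el = 37.9 deg
d = -R_E*sin(el) + sqrt((R_E*sin(el))^2 + 2*R_E*h + h^2)
d = -6371.0000*sin(0.6614798) + sqrt((6371.0000*0.6142852)^2 + 2*6371.0000*4764.315 + 4764.315^2)
d = 6022.2810 km

6022.2810 km


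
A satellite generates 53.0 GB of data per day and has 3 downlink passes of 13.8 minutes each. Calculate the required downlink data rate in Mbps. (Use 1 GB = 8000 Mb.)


total contact time = 3 * 13.8 * 60 = 2484.0000 s
data = 53.0 GB = 424000.0000 Mb
rate = 424000.0000 / 2484.0000 = 170.6924 Mbps

170.6924 Mbps


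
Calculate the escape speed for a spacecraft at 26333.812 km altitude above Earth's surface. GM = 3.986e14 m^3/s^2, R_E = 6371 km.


r = 6371.0 + 26333.812 = 32704.8120 km = 3.2704812e+07 m
v_esc = sqrt(2*mu/r) = sqrt(2*3.986e14 / 3.2704812e+07)
v_esc = 4937.1670 m/s = 4.9372 km/s

4.9372 km/s


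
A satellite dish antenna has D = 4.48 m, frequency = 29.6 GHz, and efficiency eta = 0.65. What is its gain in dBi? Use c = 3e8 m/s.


lambda = c/f = 3e8 / 2.96e+10 = 0.01013514 m
G = eta*(pi*D/lambda)^2 = 0.65*(pi*4.48/0.01013514)^2
G = 1.2534587e+06 (linear)
G = 10*log10(1.2534587e+06) = 60.9811 dBi

60.9811 dBi


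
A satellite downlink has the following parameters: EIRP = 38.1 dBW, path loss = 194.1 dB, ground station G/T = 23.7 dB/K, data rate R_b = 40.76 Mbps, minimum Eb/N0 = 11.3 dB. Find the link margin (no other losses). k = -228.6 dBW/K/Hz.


C/N0 = EIRP - FSPL + G/T - k = 38.1 - 194.1 + 23.7 - (-228.6)
C/N0 = 96.3000 dB-Hz
R_b = 40.76 Mbps = 4.076e+07 bps -> 10*log10(R_b) = 76.1023 dB-Hz
Eb/N0 = C/N0 - 10*log10(R_b) = 96.3000 - 76.1023 = 20.1977 dB
Margin = Eb/N0 - Eb/N0_req = 20.1977 - 11.3 = 8.8977 dB (link closes)

8.8977 dB


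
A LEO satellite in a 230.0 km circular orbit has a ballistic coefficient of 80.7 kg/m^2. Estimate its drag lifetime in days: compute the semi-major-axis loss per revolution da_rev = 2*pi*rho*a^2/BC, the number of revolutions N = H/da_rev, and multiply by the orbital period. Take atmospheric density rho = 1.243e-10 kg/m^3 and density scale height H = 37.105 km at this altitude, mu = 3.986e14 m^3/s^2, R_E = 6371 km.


a = R_E + alt = 6601.0000 km = 6.601e+06 m
da_rev = 2*pi*rho*a^2/BC = 2*pi*1.243e-10*(6.601e+06)^2/80.7 = 421.693520 m per revolution
N = H/da_rev = 37105.0000 m / 421.693520 m = 87.9904 revolutions
P = 2*pi*sqrt(a^3/mu) = 5337.3517 s
lifetime = N*P = 87.9904 * 5337.3517 = 469635.9438 s = 5.4356 days

5.4356 days


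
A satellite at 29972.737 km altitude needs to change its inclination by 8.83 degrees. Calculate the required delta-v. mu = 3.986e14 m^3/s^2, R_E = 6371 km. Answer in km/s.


r = 36343.7370 km = 3.6343737e+07 m
V = sqrt(mu/r) = 3311.7219 m/s
di = 8.83 deg = 0.1541126 rad
dV = 2*V*sin(di/2) = 2*3311.7219*sin(0.07705629)
dV = 509.8731 m/s = 0.5098731 km/s

0.5099 km/s


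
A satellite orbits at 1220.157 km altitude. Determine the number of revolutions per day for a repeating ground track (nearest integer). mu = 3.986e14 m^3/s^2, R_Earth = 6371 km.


r = 7.591157e+06 m
T = 2*pi*sqrt(r^3/mu) = 6582.2319 s = 109.7039 min
revs/day = 1440 / 109.7039 = 13.1262
Rounded: 13 revolutions per day

13 revolutions per day


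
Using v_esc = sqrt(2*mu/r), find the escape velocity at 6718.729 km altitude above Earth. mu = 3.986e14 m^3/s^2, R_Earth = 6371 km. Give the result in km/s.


r = 6371.0 + 6718.729 = 13089.7290 km = 1.3089729e+07 m
v_esc = sqrt(2*mu/r) = sqrt(2*3.986e14 / 1.3089729e+07)
v_esc = 7804.0190 m/s = 7.8040 km/s

7.8040 km/s


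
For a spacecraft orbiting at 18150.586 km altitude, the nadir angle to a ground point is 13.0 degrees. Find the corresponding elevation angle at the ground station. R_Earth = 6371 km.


r = R_E + alt = 24521.5860 km
Law of sines in the satellite / Earth-center / ground-point triangle:
  sin(nadir)/R_E = sin(90 + el)/r  =>  cos(el) = (r/R_E)*sin(nadir)
cos(el) = (24521.5860 / 6371.0000) * sin(13.0 deg) = 0.8658227
el = arccos(0.8658227) = 30.0232 deg
(Earth-central angle = 90 - nadir - el = 46.9768 deg)

30.0232 degrees


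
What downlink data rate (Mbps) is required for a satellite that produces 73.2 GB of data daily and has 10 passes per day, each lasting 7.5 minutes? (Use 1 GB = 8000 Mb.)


total contact time = 10 * 7.5 * 60 = 4500.0000 s
data = 73.2 GB = 585600.0000 Mb
rate = 585600.0000 / 4500.0000 = 130.1333 Mbps

130.1333 Mbps


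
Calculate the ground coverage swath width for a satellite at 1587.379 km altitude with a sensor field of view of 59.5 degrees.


FOV = 59.5 deg = 1.0385 rad
swath = 2 * alt * tan(FOV/2) = 2 * 1587.379 * tan(0.5192355)
swath = 2 * 1587.379 * 0.5715471
swath = 1814.5237 km

1814.5237 km


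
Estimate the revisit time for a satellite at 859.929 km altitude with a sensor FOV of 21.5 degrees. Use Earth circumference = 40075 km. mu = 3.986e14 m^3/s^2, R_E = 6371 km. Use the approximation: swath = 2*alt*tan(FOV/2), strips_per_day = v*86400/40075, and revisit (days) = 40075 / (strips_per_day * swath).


swath = 2*859.929*tan(0.1876229) = 326.5252 km
v = sqrt(mu/r) = 7424.5750 m/s = 7.4246 km/s
strips/day = v*86400/40075 = 7.4246*86400/40075 = 16.0071
coverage/day = strips * swath = 16.0071 * 326.5252 = 5226.7120 km
revisit = 40075 / 5226.7120 = 7.6673 days

7.6673 days


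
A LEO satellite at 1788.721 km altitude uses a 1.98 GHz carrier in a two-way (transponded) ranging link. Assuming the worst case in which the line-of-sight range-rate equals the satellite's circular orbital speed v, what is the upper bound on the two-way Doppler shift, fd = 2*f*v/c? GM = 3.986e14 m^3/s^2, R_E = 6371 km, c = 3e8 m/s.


r = 8.159721e+06 m
v = sqrt(mu/r) = 6989.2567 m/s (worst-case radial velocity)
f = 1.98 GHz = 1.98e+09 Hz
fd = 2*f*v/c = 2*1.98e+09*6989.2567/3.0e+08
fd = 92258.1887 Hz

92258.1887 Hz


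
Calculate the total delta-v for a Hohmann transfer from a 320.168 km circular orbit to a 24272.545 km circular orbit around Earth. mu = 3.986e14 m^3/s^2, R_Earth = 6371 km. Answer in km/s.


r1 = 6691.1680 km = 6.691168e+06 m
r2 = 30643.5450 km = 3.0643545e+07 m
dv1 = sqrt(mu/r1)*(sqrt(2*r2/(r1+r2)) - 1) = 2170.6202 m/s
dv2 = sqrt(mu/r2)*(1 - sqrt(2*r1/(r1+r2))) = 1447.3310 m/s
total dv = |dv1| + |dv2| = 2170.6202 + 1447.3310 = 3617.9512 m/s = 3.6180 km/s

3.6180 km/s


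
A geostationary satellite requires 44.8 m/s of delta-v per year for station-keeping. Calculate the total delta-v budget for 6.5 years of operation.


dV = rate * years = 44.8 * 6.5
dV = 291.2000 m/s

291.2000 m/s


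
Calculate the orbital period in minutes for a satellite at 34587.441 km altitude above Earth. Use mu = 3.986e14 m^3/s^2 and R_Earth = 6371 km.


r = 40958.4410 km = 4.0958441e+07 m
T = 2*pi*sqrt(r^3/mu) = 2*pi*sqrt(6.871163e+22 / 3.986e14)
T = 82494.7570 s = 1374.9126 min

1374.9126 minutes


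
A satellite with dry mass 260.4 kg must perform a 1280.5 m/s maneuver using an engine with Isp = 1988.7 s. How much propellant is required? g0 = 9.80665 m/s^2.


ve = Isp * g0 = 1988.7 * 9.80665 = 19502.484855 m/s
mass ratio = exp(dv/ve) = exp(1280.5/19502.484855) = 1.06786177
m_prop = m_dry * (mr - 1) = 260.4 * (1.06786177 - 1)
m_prop = 17.6712 kg

17.6712 kg


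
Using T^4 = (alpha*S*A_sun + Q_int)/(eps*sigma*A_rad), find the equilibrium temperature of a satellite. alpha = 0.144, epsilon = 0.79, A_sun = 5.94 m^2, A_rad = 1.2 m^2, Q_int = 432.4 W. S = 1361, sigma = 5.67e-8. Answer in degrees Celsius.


Numerator = alpha*S*A_sun + Q_int = 0.144*1361*5.94 + 432.4 = 1596.5450 W
Denominator = eps*sigma*A_rad = 0.79*5.67e-8*1.2 = 5.37516e-08 W/K^4
T^4 = 2.9702278e+10 K^4
T = 415.1427 K = 141.9927 C

141.9927 degrees Celsius


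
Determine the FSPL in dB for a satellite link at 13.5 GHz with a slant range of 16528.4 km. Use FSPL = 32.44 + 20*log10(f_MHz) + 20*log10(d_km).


f = 13.5 GHz = 13500.0000 MHz
d = 16528.4 km
FSPL = 32.44 + 20*log10(13500.0000) + 20*log10(16528.4)
FSPL = 32.44 + 82.6067 + 84.3646
FSPL = 199.4113 dB

199.4113 dB
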